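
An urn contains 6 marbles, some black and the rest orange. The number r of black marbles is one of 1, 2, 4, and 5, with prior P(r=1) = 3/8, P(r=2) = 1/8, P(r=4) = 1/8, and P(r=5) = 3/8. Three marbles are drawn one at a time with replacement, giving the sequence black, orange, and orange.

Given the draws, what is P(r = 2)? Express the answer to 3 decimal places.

Under each hypothesis, the probability of the observed sequence is: P(data | r = 1) = (1/6)(5/6)(5/6) = 25/216; P(data | r = 2) = (2/6)(4/6)(4/6) = 4/27; P(data | r = 4) = (4/6)(2/6)(2/6) = 2/27; P(data | r = 5) = (5/6)(1/6)(1/6) = 5/216.
The prior-weighted likelihoods are 3/8 · 25/216 = 25/576, 1/8 · 4/27 = 1/54, 1/8 · 2/27 = 1/108, 3/8 · 5/216 = 5/576; these sum to 23/288.
Therefore the posterior P(r = 2 | data) = (1/54) / (23/288) = 16/69.

0.232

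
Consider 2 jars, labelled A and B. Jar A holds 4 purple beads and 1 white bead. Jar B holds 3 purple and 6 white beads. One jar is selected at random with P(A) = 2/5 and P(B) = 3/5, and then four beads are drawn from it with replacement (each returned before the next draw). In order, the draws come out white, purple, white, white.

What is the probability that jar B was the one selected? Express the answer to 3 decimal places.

0.959

Compute the likelihood of the observed sequence for each case: P(data | jar A) = (1/5)(4/5)(1/5)(1/5) = 0.0064; P(data | jar B) = (6/9)(3/9)(6/9)(6/9) = 0.098765.
Multiplying each by its prior: 2/5 · 0.0064 = 0.00256, 3/5 · 0.098765 = 0.059259; with total 0.061819.
So P(jar B | data) = (0.059259) / (0.061819) = 0.95859.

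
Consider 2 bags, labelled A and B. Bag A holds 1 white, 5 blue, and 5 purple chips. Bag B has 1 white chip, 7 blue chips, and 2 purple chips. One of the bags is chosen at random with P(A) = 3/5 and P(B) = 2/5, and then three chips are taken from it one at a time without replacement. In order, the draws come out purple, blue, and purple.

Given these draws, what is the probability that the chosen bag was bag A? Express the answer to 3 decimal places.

For each hypothesis, P(data | H) works out to: P(data | bag A) = (5/11)(5/10)(4/9) = 0.10101; P(data | bag B) = (2/10)(7/9)(1/8) = 0.019444.
Multiplying each by its prior: 3/5 · 0.10101 = 0.060606, 2/5 · 0.019444 = 0.0077778; summing to 0.068384.
Therefore the posterior P(bag A | data) = (0.060606) / (0.068384) = 0.88626.

0.886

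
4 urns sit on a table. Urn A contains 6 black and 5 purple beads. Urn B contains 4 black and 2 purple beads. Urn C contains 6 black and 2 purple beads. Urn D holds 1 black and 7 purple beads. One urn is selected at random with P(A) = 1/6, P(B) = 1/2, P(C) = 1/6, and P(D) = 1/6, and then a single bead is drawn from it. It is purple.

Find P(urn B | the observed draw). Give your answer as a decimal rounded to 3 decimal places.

0.388

Under each hypothesis, the probability of this draw is: P(data | urn A) = (5/11) = 5/11; P(data | urn B) = (2/6) = 1/3; P(data | urn C) = (2/8) = 1/4; P(data | urn D) = (7/8) = 7/8.
Weighting by the prior gives 1/6 · 5/11 = 5/66, 1/2 · 1/3 = 1/6, 1/6 · 1/4 = 1/24, 1/6 · 7/8 = 7/48; these sum to 227/528.
So P(urn B | data) = (1/6) / (227/528) = 88/227.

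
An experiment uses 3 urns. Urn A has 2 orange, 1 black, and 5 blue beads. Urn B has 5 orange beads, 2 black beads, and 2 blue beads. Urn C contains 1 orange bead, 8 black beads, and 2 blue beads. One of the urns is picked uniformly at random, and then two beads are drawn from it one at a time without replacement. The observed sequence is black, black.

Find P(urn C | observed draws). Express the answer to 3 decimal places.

0.948

For each hypothesis, P(data | H) works out to: P(data | urn A) = (1/8)(0/7) = 0; P(data | urn B) = (2/9)(1/8) = 0.027778; P(data | urn C) = (8/11)(7/10) = 0.50909.
Weighting by the prior gives 1/3 · 0 = 0, 1/3 · 0.027778 = 0.0092593, 1/3 · 0.50909 = 0.1697; summing to 0.17896.
So P(urn C | data) = (0.1697) / (0.17896) = 0.94826.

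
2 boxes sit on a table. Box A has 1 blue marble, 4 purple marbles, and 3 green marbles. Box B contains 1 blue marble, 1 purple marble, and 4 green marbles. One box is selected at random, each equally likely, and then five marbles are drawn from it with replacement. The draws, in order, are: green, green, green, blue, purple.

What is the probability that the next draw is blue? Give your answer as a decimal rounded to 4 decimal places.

For each hypothesis, P(data | H) works out to: P(data | box A) = (3/8)(3/8)(3/8)(1/8)(4/8) = 0.0032959; P(data | box B) = (4/6)(4/6)(4/6)(1/6)(1/6) = 0.0082305.
Multiplying each by its prior: 1/2 · 0.0032959 = 0.0016479, 1/2 · 0.0082305 = 0.0041152; summing to 0.0057632.
Dividing through by the total gives posterior P(box A | data) = 0.28594, P(box B | data) = 0.71406.
Averaging over the posterior, P(blue next | data) = (1/8)(0.28594) + (1/6)(0.71406) = 0.15475.

0.1548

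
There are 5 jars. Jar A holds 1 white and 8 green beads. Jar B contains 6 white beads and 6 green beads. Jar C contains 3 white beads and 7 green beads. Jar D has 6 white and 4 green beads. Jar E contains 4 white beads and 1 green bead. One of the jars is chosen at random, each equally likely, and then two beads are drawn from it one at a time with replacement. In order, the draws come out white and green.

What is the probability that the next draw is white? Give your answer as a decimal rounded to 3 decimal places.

Under each hypothesis, the probability of the observed sequence is: P(data | jar A) = (1/9)(8/9) = 0.098765; P(data | jar B) = (6/12)(6/12) = 0.25; P(data | jar C) = (3/10)(7/10) = 0.21; P(data | jar D) = (6/10)(4/10) = 0.24; P(data | jar E) = (4/5)(1/5) = 0.16.
Weighting by the prior gives 1/5 · 0.098765 = 0.019753, 1/5 · 0.25 = 0.05, 1/5 · 0.21 = 0.042, 1/5 · 0.24 = 0.048, 1/5 · 0.16 = 0.032; with total 0.19175.
Normalising, the posterior is P(jar A | data) = 0.10301, P(jar B | data) = 0.26075, P(jar C | data) = 0.21903, P(jar D | data) = 0.25032, P(jar E | data) = 0.16688.
So P(white next | data) = Σ P(white next | H) P(H | data) = (1/9)(0.10301) + (1/2)(0.26075) + (3/10)(0.21903) + (3/5)(0.25032) + (4/5)(0.16688) = 0.49123.

0.491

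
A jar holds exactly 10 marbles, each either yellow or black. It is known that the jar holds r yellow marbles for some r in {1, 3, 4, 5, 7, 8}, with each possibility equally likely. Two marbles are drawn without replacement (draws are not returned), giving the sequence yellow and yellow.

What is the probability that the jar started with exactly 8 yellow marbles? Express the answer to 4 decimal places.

0.4118

For each hypothesis, P(data | H) works out to: P(data | r = 1) = (1/10)(0/9) = 0; P(data | r = 3) = (3/10)(2/9) = 1/15; P(data | r = 4) = (4/10)(3/9) = 2/15; P(data | r = 5) = (5/10)(4/9) = 2/9; P(data | r = 7) = (7/10)(6/9) = 7/15; P(data | r = 8) = (8/10)(7/9) = 28/45.
Multiplying each by its prior: 1/6 · 0 = 0, 1/6 · 1/15 = 1/90, 1/6 · 2/15 = 1/45, 1/6 · 2/9 = 1/27, 1/6 · 7/15 = 7/90, 1/6 · 28/45 = 14/135; summing to 34/135.
Hence P(r = 8 | data) = (14/135) / (34/135) = 7/17.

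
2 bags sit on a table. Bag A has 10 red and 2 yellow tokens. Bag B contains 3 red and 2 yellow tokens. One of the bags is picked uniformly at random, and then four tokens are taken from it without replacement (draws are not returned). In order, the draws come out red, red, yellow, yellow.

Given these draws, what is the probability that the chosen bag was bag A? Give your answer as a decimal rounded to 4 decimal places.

0.1316

The likelihood of the observed sequence under each hypothesis: P(data | bag A) = (10/12)(9/11)(2/10)(1/9) = 1/66; P(data | bag B) = (3/5)(2/4)(2/3)(1/2) = 1/10.
The prior-weighted likelihoods are 1/2 · 1/66 = 1/132, 1/2 · 1/10 = 1/20; these sum to 19/330.
By Bayes' rule, P(bag A | data) = (1/132) / (19/330) = 5/38.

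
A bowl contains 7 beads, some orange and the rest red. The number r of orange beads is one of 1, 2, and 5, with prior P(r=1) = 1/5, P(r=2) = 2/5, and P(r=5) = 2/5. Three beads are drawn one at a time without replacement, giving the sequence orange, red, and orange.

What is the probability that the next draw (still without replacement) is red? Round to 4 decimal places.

Under each hypothesis, the probability of the observed sequence is: P(data | r = 1) = (1/7)(6/6)(0/5) = 0; P(data | r = 2) = (2/7)(5/6)(1/5) = 1/21; P(data | r = 5) = (5/7)(2/6)(4/5) = 4/21.
Multiplying each by its prior: 1/5 · 0 = 0, 2/5 · 1/21 = 2/105, 2/5 · 4/21 = 8/105; these sum to 2/21.
Dividing through by the total gives posterior P(r = 1 | data) = 0, P(r = 2 | data) = 1/5, P(r = 5 | data) = 4/5.
Averaging over the posterior, P(red next | data) = (1)(1/5) + (1/4)(4/5) = 2/5.

0.4000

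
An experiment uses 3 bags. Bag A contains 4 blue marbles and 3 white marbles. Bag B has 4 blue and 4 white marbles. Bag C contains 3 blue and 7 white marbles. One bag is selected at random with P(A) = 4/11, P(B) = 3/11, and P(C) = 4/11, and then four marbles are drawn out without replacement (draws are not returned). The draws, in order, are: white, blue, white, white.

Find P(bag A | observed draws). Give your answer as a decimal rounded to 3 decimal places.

The likelihood of the observed sequence under each hypothesis: P(data | bag A) = (3/7)(4/6)(2/5)(1/4) = 1/35; P(data | bag B) = (4/8)(4/7)(3/6)(2/5) = 2/35; P(data | bag C) = (7/10)(3/9)(6/8)(5/7) = 1/8.
Weighting by the prior gives 4/11 · 1/35 = 4/385, 3/11 · 2/35 = 6/385, 4/11 · 1/8 = 1/22; summing to 1/14.
Hence P(bag A | data) = (4/385) / (1/14) = 8/55.

0.145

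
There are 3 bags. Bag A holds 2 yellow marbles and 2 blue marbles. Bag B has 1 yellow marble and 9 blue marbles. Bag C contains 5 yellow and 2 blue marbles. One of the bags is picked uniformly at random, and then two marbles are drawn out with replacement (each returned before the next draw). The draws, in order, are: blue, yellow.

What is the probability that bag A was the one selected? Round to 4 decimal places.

Under each hypothesis, the probability of the observed sequence is: P(data | bag A) = (2/4)(2/4) = 0.25; P(data | bag B) = (9/10)(1/10) = 0.09; P(data | bag C) = (2/7)(5/7) = 0.20408.
Multiplying each by its prior: 1/3 · 0.25 = 0.083333, 1/3 · 0.09 = 0.03, 1/3 · 0.20408 = 0.068027; summing to 0.18136.
By Bayes' rule, P(bag A | data) = (0.083333) / (0.18136) = 0.45949.

0.4595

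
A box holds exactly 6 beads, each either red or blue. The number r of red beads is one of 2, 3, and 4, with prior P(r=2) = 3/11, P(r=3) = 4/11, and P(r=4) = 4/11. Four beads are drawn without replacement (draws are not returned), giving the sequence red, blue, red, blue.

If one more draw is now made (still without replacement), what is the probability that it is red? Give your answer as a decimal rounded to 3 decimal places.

For each hypothesis, P(data | H) works out to: P(data | r = 2) = (2/6)(4/5)(1/4)(3/3) = 1/15; P(data | r = 3) = (3/6)(3/5)(2/4)(2/3) = 1/10; P(data | r = 4) = (4/6)(2/5)(3/4)(1/3) = 1/15.
Multiplying each by its prior: 3/11 · 1/15 = 1/55, 4/11 · 1/10 = 2/55, 4/11 · 1/15 = 4/165; these sum to 13/165.
Normalising, the posterior is P(r = 2 | data) = 3/13, P(r = 3 | data) = 6/13, P(r = 4 | data) = 4/13.
The predictive probability is P(red next | data) = (0)(3/13) + (1/2)(6/13) + (1)(4/13) = 7/13.

0.538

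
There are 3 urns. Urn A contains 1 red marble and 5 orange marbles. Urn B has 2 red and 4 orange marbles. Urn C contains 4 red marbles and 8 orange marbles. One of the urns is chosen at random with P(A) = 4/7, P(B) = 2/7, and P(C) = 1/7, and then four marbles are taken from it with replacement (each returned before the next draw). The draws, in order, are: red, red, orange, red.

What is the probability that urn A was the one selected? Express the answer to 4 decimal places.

For each hypothesis, P(data | H) works out to: P(data | urn A) = (1/6)(1/6)(5/6)(1/6) = 0.003858; P(data | urn B) = (2/6)(2/6)(4/6)(2/6) = 0.024691; P(data | urn C) = (4/12)(4/12)(8/12)(4/12) = 0.024691.
Multiplying each by its prior: 4/7 · 0.003858 = 0.0022046, 2/7 · 0.024691 = 0.0070547, 1/7 · 0.024691 = 0.0035273; summing to 0.012787.
Hence P(urn A | data) = (0.0022046) / (0.012787) = 0.17241.

0.1724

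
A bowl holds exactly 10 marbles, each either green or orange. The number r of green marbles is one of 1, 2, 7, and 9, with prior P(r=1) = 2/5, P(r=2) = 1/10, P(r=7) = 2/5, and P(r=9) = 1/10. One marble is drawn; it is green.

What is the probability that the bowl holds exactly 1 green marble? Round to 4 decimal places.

0.0930

The likelihood of this draw under each hypothesis: P(data | r = 1) = (1/10) = 1/10; P(data | r = 2) = (2/10) = 1/5; P(data | r = 7) = (7/10) = 7/10; P(data | r = 9) = (9/10) = 9/10.
Multiplying each by its prior: 2/5 · 1/10 = 1/25, 1/10 · 1/5 = 1/50, 2/5 · 7/10 = 7/25, 1/10 · 9/10 = 9/100; these sum to 43/100.
Hence P(r = 1 | data) = (1/25) / (43/100) = 4/43.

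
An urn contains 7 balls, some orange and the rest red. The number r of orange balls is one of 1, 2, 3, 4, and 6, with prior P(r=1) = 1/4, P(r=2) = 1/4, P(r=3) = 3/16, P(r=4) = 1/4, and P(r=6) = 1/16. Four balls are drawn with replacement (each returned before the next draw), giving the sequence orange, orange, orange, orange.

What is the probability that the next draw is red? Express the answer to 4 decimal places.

Compute the likelihood of the observed sequence for each case: P(data | r = 1) = (1/7)(1/7)(1/7)(1/7) = 0.00041649; P(data | r = 2) = (2/7)(2/7)(2/7)(2/7) = 0.0066639; P(data | r = 3) = (3/7)(3/7)(3/7)(3/7) = 0.033736; P(data | r = 4) = (4/7)(4/7)(4/7)(4/7) = 0.10662; P(data | r = 6) = (6/7)(6/7)(6/7)(6/7) = 0.53978.
Multiplying each by its prior: 1/4 · 0.00041649 = 0.00010412, 1/4 · 0.0066639 = 0.001666, 3/16 · 0.033736 = 0.0063255, 1/4 · 0.10662 = 0.026656, 1/16 · 0.53978 = 0.033736; summing to 0.068487.
The posterior is then P(r = 1 | data) = 0.0015203, P(r = 2 | data) = 0.024325, P(r = 3 | data) = 0.09236, P(r = 4 | data) = 0.38921, P(r = 6 | data) = 0.49259.
So P(red next | data) = Σ P(red next | H) P(H | data) = (6/7)(0.0015203) + (5/7)(0.024325) + (4/7)(0.09236) + (3/7)(0.38921) + (1/7)(0.49259) = 0.30863.

0.3086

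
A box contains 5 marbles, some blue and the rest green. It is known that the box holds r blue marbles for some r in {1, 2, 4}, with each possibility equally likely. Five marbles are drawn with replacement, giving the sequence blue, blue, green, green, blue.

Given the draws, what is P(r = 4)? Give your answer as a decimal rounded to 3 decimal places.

The likelihood of the observed sequence under each hypothesis: P(data | r = 1) = (1/5)(1/5)(4/5)(4/5)(1/5) = 0.00512; P(data | r = 2) = (2/5)(2/5)(3/5)(3/5)(2/5) = 0.02304; P(data | r = 4) = (4/5)(4/5)(1/5)(1/5)(4/5) = 0.02048.
Weighting by the prior gives 1/3 · 0.00512 = 0.0017067, 1/3 · 0.02304 = 0.00768, 1/3 · 0.02048 = 0.0068267; with total 0.016213.
So P(r = 4 | data) = (0.0068267) / (0.016213) = 0.42105.

0.421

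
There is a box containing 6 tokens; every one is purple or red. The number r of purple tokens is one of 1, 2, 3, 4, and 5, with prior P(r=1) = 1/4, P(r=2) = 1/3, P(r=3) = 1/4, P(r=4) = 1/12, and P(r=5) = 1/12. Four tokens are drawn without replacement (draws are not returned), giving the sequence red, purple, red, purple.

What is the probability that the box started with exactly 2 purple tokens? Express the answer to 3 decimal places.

The likelihood of the observed sequence under each hypothesis: P(data | r = 1) = (5/6)(1/5)(4/4)(0/3) = 0; P(data | r = 2) = (4/6)(2/5)(3/4)(1/3) = 1/15; P(data | r = 3) = (3/6)(3/5)(2/4)(2/3) = 1/10; P(data | r = 4) = (2/6)(4/5)(1/4)(3/3) = 1/15; P(data | r = 5) = (1/6)(5/5)(0/4) = 0.
Weighting by the prior gives 1/4 · 0 = 0, 1/3 · 1/15 = 1/45, 1/4 · 1/10 = 1/40, 1/12 · 1/15 = 1/180, 1/12 · 0 = 0; these sum to 19/360.
So P(r = 2 | data) = (1/45) / (19/360) = 8/19.

0.421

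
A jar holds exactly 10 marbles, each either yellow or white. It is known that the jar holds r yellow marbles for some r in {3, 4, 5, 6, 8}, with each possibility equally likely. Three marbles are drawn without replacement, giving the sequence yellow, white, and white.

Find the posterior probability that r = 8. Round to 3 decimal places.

0.037

The likelihood of the observed sequence under each hypothesis: P(data | r = 3) = (3/10)(7/9)(6/8) = 0.175; P(data | r = 4) = (4/10)(6/9)(5/8) = 0.16667; P(data | r = 5) = (5/10)(5/9)(4/8) = 0.13889; P(data | r = 6) = (6/10)(4/9)(3/8) = 0.1; P(data | r = 8) = (8/10)(2/9)(1/8) = 0.022222.
Weighting by the prior gives 1/5 · 0.175 = 0.035, 1/5 · 0.16667 = 0.033333, 1/5 · 0.13889 = 0.027778, 1/5 · 0.1 = 0.02, 1/5 · 0.022222 = 0.0044444; these sum to 0.12056.
Therefore the posterior P(r = 8 | data) = (0.0044444) / (0.12056) = 0.036866.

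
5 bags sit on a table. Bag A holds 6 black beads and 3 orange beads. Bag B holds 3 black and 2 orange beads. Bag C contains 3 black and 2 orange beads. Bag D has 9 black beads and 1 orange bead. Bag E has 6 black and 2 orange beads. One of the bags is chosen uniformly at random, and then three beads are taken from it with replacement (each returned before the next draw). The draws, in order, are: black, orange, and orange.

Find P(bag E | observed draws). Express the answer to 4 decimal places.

0.1456

The likelihood of the observed sequence under each hypothesis: P(data | bag A) = (6/9)(3/9)(3/9) = 0.074074; P(data | bag B) = (3/5)(2/5)(2/5) = 0.096; P(data | bag C) = (3/5)(2/5)(2/5) = 0.096; P(data | bag D) = (9/10)(1/10)(1/10) = 0.009; P(data | bag E) = (6/8)(2/8)(2/8) = 0.046875.
The prior-weighted likelihoods are 1/5 · 0.074074 = 0.014815, 1/5 · 0.096 = 0.0192, 1/5 · 0.096 = 0.0192, 1/5 · 0.009 = 0.0018, 1/5 · 0.046875 = 0.009375; summing to 0.06439.
By Bayes' rule, P(bag E | data) = (0.009375) / (0.06439) = 0.1456.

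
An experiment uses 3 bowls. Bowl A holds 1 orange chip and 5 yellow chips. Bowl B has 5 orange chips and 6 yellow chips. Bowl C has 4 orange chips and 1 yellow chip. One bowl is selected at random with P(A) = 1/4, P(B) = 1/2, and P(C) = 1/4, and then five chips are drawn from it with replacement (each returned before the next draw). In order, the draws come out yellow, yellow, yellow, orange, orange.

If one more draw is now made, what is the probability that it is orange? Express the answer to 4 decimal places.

For each hypothesis, P(data | H) works out to: P(data | bowl A) = (5/6)(5/6)(5/6)(1/6)(1/6) = 0.016075; P(data | bowl B) = (6/11)(6/11)(6/11)(5/11)(5/11) = 0.03353; P(data | bowl C) = (1/5)(1/5)(1/5)(4/5)(4/5) = 0.00512.
Weighting by the prior gives 1/4 · 0.016075 = 0.0040188, 1/2 · 0.03353 = 0.016765, 1/4 · 0.00512 = 0.00128; with total 0.022064.
Normalising, the posterior is P(bowl A | data) = 0.18214, P(bowl B | data) = 0.75984, P(bowl C | data) = 0.058014.
Averaging over the posterior, P(orange next | data) = (1/6)(0.18214) + (5/11)(0.75984) + (4/5)(0.058014) = 0.42215.

0.4222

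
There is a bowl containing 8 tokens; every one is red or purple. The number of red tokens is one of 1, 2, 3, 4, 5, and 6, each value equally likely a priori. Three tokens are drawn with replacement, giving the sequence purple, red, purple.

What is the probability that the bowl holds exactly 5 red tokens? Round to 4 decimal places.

0.1368

Under each hypothesis, the probability of the observed sequence is: P(data | r = 1) = (7/8)(1/8)(7/8) = 0.095703; P(data | r = 2) = (6/8)(2/8)(6/8) = 0.14062; P(data | r = 3) = (5/8)(3/8)(5/8) = 0.14648; P(data | r = 4) = (4/8)(4/8)(4/8) = 0.125; P(data | r = 5) = (3/8)(5/8)(3/8) = 0.087891; P(data | r = 6) = (2/8)(6/8)(2/8) = 0.046875.
Multiplying each by its prior: 1/6 · 0.095703 = 0.015951, 1/6 · 0.14062 = 0.023438, 1/6 · 0.14648 = 0.024414, 1/6 · 0.125 = 0.020833, 1/6 · 0.087891 = 0.014648, 1/6 · 0.046875 = 0.0078125; these sum to 0.1071.
So P(r = 5 | data) = (0.014648) / (0.1071) = 0.13678.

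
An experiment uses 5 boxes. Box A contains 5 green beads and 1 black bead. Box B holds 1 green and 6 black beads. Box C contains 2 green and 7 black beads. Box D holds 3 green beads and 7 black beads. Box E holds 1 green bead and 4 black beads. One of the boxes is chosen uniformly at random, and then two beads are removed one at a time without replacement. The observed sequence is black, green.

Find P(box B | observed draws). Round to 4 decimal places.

0.1524

The likelihood of the observed sequence under each hypothesis: P(data | box A) = (1/6)(5/5) = 0.16667; P(data | box B) = (6/7)(1/6) = 0.14286; P(data | box C) = (7/9)(2/8) = 0.19444; P(data | box D) = (7/10)(3/9) = 0.23333; P(data | box E) = (4/5)(1/4) = 0.2.
The prior-weighted likelihoods are 1/5 · 0.16667 = 0.033333, 1/5 · 0.14286 = 0.028571, 1/5 · 0.19444 = 0.038889, 1/5 · 0.23333 = 0.046667, 1/5 · 0.2 = 0.04; these sum to 0.18746.
So P(box B | data) = (0.028571) / (0.18746) = 0.15241.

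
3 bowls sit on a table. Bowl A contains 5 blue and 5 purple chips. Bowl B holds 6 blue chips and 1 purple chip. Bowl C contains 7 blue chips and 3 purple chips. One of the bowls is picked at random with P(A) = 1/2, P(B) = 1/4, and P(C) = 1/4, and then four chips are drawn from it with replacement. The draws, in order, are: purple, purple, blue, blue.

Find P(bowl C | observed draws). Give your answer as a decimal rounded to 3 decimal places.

0.240

For each hypothesis, P(data | H) works out to: P(data | bowl A) = (5/10)(5/10)(5/10)(5/10) = 0.0625; P(data | bowl B) = (1/7)(1/7)(6/7)(6/7) = 0.014994; P(data | bowl C) = (3/10)(3/10)(7/10)(7/10) = 0.0441.
Weighting by the prior gives 1/2 · 0.0625 = 0.03125, 1/4 · 0.014994 = 0.0037484, 1/4 · 0.0441 = 0.011025; summing to 0.046023.
Hence P(bowl C | data) = (0.011025) / (0.046023) = 0.23955.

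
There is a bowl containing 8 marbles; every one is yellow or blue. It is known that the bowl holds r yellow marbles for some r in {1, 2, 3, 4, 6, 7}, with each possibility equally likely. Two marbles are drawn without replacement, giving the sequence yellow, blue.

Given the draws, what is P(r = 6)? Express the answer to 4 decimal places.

0.1739

Compute the likelihood of the observed sequence for each case: P(data | r = 1) = (1/8)(7/7) = 1/8; P(data | r = 2) = (2/8)(6/7) = 3/14; P(data | r = 3) = (3/8)(5/7) = 15/56; P(data | r = 4) = (4/8)(4/7) = 2/7; P(data | r = 6) = (6/8)(2/7) = 3/14; P(data | r = 7) = (7/8)(1/7) = 1/8.
Weighting by the prior gives 1/6 · 1/8 = 1/48, 1/6 · 3/14 = 1/28, 1/6 · 15/56 = 5/112, 1/6 · 2/7 = 1/21, 1/6 · 3/14 = 1/28, 1/6 · 1/8 = 1/48; these sum to 23/112.
Hence P(r = 6 | data) = (1/28) / (23/112) = 4/23.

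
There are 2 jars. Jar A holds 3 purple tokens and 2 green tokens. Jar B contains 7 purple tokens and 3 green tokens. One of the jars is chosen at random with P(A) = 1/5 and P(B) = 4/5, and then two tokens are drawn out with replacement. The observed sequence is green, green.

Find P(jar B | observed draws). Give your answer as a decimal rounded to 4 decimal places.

Under each hypothesis, the probability of the observed sequence is: P(data | jar A) = (2/5)(2/5) = 4/25; P(data | jar B) = (3/10)(3/10) = 9/100.
Multiplying each by its prior: 1/5 · 4/25 = 4/125, 4/5 · 9/100 = 9/125; summing to 13/125.
Hence P(jar B | data) = (9/125) / (13/125) = 9/13.

0.6923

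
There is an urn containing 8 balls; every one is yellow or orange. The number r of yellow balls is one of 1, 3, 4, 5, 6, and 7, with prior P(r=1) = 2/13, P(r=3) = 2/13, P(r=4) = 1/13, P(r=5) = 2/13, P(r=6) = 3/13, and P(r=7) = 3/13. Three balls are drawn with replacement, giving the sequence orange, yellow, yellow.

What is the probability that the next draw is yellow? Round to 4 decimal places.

0.6635

Under each hypothesis, the probability of the observed sequence is: P(data | r = 1) = (7/8)(1/8)(1/8) = 0.013672; P(data | r = 3) = (5/8)(3/8)(3/8) = 0.087891; P(data | r = 4) = (4/8)(4/8)(4/8) = 0.125; P(data | r = 5) = (3/8)(5/8)(5/8) = 0.14648; P(data | r = 6) = (2/8)(6/8)(6/8) = 0.14062; P(data | r = 7) = (1/8)(7/8)(7/8) = 0.095703.
Multiplying each by its prior: 2/13 · 0.013672 = 0.0021034, 2/13 · 0.087891 = 0.013522, 1/13 · 0.125 = 0.0096154, 2/13 · 0.14648 = 0.022536, 3/13 · 0.14062 = 0.032452, 3/13 · 0.095703 = 0.022085; summing to 0.10231.
Dividing through by the total gives posterior P(r = 1 | data) = 0.020558, P(r = 3 | data) = 0.13216, P(r = 4 | data) = 0.093979, P(r = 5 | data) = 0.22026, P(r = 6 | data) = 0.31718, P(r = 7 | data) = 0.21586.
So P(yellow next | data) = Σ P(yellow next | H) P(H | data) = (1/8)(0.020558) + (3/8)(0.13216) + (1/2)(0.093979) + (5/8)(0.22026) + (3/4)(0.31718) + (7/8)(0.21586) = 0.66355.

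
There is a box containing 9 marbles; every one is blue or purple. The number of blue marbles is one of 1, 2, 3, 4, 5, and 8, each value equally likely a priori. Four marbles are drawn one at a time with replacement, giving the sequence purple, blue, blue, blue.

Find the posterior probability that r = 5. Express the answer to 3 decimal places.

The likelihood of the observed sequence under each hypothesis: P(data | r = 1) = (8/9)(1/9)(1/9)(1/9) = 0.0012193; P(data | r = 2) = (7/9)(2/9)(2/9)(2/9) = 0.0085353; P(data | r = 3) = (6/9)(3/9)(3/9)(3/9) = 0.024691; P(data | r = 4) = (5/9)(4/9)(4/9)(4/9) = 0.048773; P(data | r = 5) = (4/9)(5/9)(5/9)(5/9) = 0.076208; P(data | r = 8) = (1/9)(8/9)(8/9)(8/9) = 0.078037.
Weighting by the prior gives 1/6 · 0.0012193 = 0.00020322, 1/6 · 0.0085353 = 0.0014225, 1/6 · 0.024691 = 0.0041152, 1/6 · 0.048773 = 0.0081288, 1/6 · 0.076208 = 0.012701, 1/6 · 0.078037 = 0.013006; these sum to 0.039577.
By Bayes' rule, P(r = 5 | data) = (0.012701) / (0.039577) = 0.32092.

0.321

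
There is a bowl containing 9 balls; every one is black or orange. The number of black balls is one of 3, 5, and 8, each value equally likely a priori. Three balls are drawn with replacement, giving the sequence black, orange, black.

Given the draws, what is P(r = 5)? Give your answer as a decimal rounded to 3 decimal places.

0.459

The likelihood of the observed sequence under each hypothesis: P(data | r = 3) = (3/9)(6/9)(3/9) = 0.074074; P(data | r = 5) = (5/9)(4/9)(5/9) = 0.13717; P(data | r = 8) = (8/9)(1/9)(8/9) = 0.087791.
Weighting by the prior gives 1/3 · 0.074074 = 0.024691, 1/3 · 0.13717 = 0.045725, 1/3 · 0.087791 = 0.029264; with total 0.09968.
So P(r = 5 | data) = (0.045725) / (0.09968) = 0.45872.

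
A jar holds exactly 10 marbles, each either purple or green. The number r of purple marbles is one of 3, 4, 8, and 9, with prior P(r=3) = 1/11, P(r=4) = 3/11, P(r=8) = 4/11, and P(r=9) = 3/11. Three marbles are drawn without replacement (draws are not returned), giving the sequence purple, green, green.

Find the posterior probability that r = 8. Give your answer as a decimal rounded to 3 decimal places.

0.116

The likelihood of the observed sequence under each hypothesis: P(data | r = 3) = (3/10)(7/9)(6/8) = 7/40; P(data | r = 4) = (4/10)(6/9)(5/8) = 1/6; P(data | r = 8) = (8/10)(2/9)(1/8) = 1/45; P(data | r = 9) = (9/10)(1/9)(0/8) = 0.
The prior-weighted likelihoods are 1/11 · 7/40 = 7/440, 3/11 · 1/6 = 1/22, 4/11 · 1/45 = 4/495, 3/11 · 0 = 0; with total 5/72.
So P(r = 8 | data) = (4/495) / (5/72) = 32/275.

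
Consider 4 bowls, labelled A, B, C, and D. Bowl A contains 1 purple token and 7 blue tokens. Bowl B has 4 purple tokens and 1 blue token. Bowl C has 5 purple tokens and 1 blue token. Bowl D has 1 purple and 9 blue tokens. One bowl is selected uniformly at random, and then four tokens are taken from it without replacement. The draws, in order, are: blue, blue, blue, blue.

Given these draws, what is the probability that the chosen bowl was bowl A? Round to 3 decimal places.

0.455

The likelihood of the observed sequence under each hypothesis: P(data | bowl A) = (7/8)(6/7)(5/6)(4/5) = 1/2; P(data | bowl B) = (1/5)(0/4) = 0; P(data | bowl C) = (1/6)(0/5) = 0; P(data | bowl D) = (9/10)(8/9)(7/8)(6/7) = 3/5.
Weighting by the prior gives 1/4 · 1/2 = 1/8, 1/4 · 0 = 0, 1/4 · 0 = 0, 1/4 · 3/5 = 3/20; these sum to 11/40.
So P(bowl A | data) = (1/8) / (11/40) = 5/11.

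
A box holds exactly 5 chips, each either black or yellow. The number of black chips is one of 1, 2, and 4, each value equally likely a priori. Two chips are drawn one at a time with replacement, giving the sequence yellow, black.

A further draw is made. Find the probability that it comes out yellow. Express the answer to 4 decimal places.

The likelihood of the observed sequence under each hypothesis: P(data | r = 1) = (4/5)(1/5) = 4/25; P(data | r = 2) = (3/5)(2/5) = 6/25; P(data | r = 4) = (1/5)(4/5) = 4/25.
The prior-weighted likelihoods are 1/3 · 4/25 = 4/75, 1/3 · 6/25 = 2/25, 1/3 · 4/25 = 4/75; with total 14/75.
Dividing through by the total gives posterior P(r = 1 | data) = 2/7, P(r = 2 | data) = 3/7, P(r = 4 | data) = 2/7.
The predictive probability is P(yellow next | data) = (4/5)(2/7) + (3/5)(3/7) + (1/5)(2/7) = 19/35.

0.5429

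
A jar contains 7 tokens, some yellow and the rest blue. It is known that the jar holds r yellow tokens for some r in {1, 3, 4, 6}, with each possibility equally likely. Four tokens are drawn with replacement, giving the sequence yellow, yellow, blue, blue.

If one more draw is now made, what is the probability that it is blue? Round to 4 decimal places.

0.5000

For each hypothesis, P(data | H) works out to: P(data | r = 1) = (1/7)(1/7)(6/7)(6/7) = 0.014994; P(data | r = 3) = (3/7)(3/7)(4/7)(4/7) = 0.059975; P(data | r = 4) = (4/7)(4/7)(3/7)(3/7) = 0.059975; P(data | r = 6) = (6/7)(6/7)(1/7)(1/7) = 0.014994.
Multiplying each by its prior: 1/4 · 0.014994 = 0.0037484, 1/4 · 0.059975 = 0.014994, 1/4 · 0.059975 = 0.014994, 1/4 · 0.014994 = 0.0037484; these sum to 0.037484.
The posterior is then P(r = 1 | data) = 0.1, P(r = 3 | data) = 0.4, P(r = 4 | data) = 0.4, P(r = 6 | data) = 0.1.
So P(blue next | data) = Σ P(blue next | H) P(H | data) = (6/7)(0.1) + (4/7)(0.4) + (3/7)(0.4) + (1/7)(0.1) = 0.5.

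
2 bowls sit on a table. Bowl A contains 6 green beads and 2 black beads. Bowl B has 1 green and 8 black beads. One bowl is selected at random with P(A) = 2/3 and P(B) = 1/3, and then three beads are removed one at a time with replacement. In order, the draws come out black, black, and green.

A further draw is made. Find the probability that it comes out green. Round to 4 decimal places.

0.4410

The likelihood of the observed sequence under each hypothesis: P(data | bowl A) = (2/8)(2/8)(6/8) = 0.046875; P(data | bowl B) = (8/9)(8/9)(1/9) = 0.087791.
The prior-weighted likelihoods are 2/3 · 0.046875 = 0.03125, 1/3 · 0.087791 = 0.029264; these sum to 0.060514.
The posterior is then P(bowl A | data) = 0.51641, P(bowl B | data) = 0.48359.
Averaging over the posterior, P(green next | data) = (3/4)(0.51641) + (1/9)(0.48359) = 0.44104.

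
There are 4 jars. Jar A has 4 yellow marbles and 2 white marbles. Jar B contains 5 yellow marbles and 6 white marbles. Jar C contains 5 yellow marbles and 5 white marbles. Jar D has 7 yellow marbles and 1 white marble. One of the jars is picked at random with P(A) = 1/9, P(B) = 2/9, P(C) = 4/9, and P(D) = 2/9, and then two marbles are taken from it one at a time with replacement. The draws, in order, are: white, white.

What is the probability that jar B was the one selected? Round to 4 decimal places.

0.3425

Under each hypothesis, the probability of the observed sequence is: P(data | jar A) = (2/6)(2/6) = 0.11111; P(data | jar B) = (6/11)(6/11) = 0.29752; P(data | jar C) = (5/10)(5/10) = 0.25; P(data | jar D) = (1/8)(1/8) = 0.015625.
Weighting by the prior gives 1/9 · 0.11111 = 0.012346, 2/9 · 0.29752 = 0.066116, 4/9 · 0.25 = 0.11111, 2/9 · 0.015625 = 0.0034722; these sum to 0.19304.
So P(jar B | data) = (0.066116) / (0.19304) = 0.34249.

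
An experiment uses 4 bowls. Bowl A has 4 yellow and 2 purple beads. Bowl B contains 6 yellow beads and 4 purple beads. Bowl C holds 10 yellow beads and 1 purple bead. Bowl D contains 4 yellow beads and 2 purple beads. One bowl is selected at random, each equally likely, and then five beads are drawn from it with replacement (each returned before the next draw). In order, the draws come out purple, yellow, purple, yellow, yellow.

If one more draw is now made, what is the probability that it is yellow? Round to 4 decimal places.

0.6592

Under each hypothesis, the probability of the observed sequence is: P(data | bowl A) = (2/6)(4/6)(2/6)(4/6)(4/6) = 0.032922; P(data | bowl B) = (4/10)(6/10)(4/10)(6/10)(6/10) = 0.03456; P(data | bowl C) = (1/11)(10/11)(1/11)(10/11)(10/11) = 0.0062092; P(data | bowl D) = (2/6)(4/6)(2/6)(4/6)(4/6) = 0.032922.
Multiplying each by its prior: 1/4 · 0.032922 = 0.0082305, 1/4 · 0.03456 = 0.00864, 1/4 · 0.0062092 = 0.0015523, 1/4 · 0.032922 = 0.0082305; these sum to 0.026653.
Dividing through by the total gives posterior P(bowl A | data) = 0.3088, P(bowl B | data) = 0.32416, P(bowl C | data) = 0.058241, P(bowl D | data) = 0.3088.
Averaging over the posterior, P(yellow next | data) = (2/3)(0.3088) + (3/5)(0.32416) + (10/11)(0.058241) + (2/3)(0.3088) = 0.65917.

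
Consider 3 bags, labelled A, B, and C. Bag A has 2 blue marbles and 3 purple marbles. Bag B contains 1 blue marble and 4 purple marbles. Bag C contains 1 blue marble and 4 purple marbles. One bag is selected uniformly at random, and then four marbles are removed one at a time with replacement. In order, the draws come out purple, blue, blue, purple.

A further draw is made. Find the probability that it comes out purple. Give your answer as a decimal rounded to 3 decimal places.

0.694

Under each hypothesis, the probability of the observed sequence is: P(data | bag A) = (3/5)(2/5)(2/5)(3/5) = 0.0576; P(data | bag B) = (4/5)(1/5)(1/5)(4/5) = 0.0256; P(data | bag C) = (4/5)(1/5)(1/5)(4/5) = 0.0256.
Weighting by the prior gives 1/3 · 0.0576 = 0.0192, 1/3 · 0.0256 = 0.0085333, 1/3 · 0.0256 = 0.0085333; with total 0.036267.
The posterior is then P(bag A | data) = 0.52941, P(bag B | data) = 0.23529, P(bag C | data) = 0.23529.
So P(purple next | data) = Σ P(purple next | H) P(H | data) = (3/5)(0.52941) + (4/5)(0.23529) + (4/5)(0.23529) = 0.69412.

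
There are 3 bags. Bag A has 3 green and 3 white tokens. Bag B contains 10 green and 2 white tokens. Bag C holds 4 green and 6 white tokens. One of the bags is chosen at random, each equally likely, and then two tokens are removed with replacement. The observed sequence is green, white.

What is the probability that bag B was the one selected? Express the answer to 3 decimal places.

0.221

Under each hypothesis, the probability of the observed sequence is: P(data | bag A) = (3/6)(3/6) = 0.25; P(data | bag B) = (10/12)(2/12) = 0.13889; P(data | bag C) = (4/10)(6/10) = 0.24.
Weighting by the prior gives 1/3 · 0.25 = 0.083333, 1/3 · 0.13889 = 0.046296, 1/3 · 0.24 = 0.08; summing to 0.20963.
Hence P(bag B | data) = (0.046296) / (0.20963) = 0.22085.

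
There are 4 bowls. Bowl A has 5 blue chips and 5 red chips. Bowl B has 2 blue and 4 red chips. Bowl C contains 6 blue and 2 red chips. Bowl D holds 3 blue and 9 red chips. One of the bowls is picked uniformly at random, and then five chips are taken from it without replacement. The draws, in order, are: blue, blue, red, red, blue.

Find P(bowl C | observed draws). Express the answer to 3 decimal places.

0.447

Compute the likelihood of the observed sequence for each case: P(data | bowl A) = (5/10)(4/9)(5/8)(4/7)(3/6) = 0.039683; P(data | bowl B) = (2/6)(1/5)(4/4)(3/3)(0/2) = 0; P(data | bowl C) = (6/8)(5/7)(2/6)(1/5)(4/4) = 0.035714; P(data | bowl D) = (3/12)(2/11)(9/10)(8/9)(1/8) = 0.0045455.
The prior-weighted likelihoods are 1/4 · 0.039683 = 0.0099206, 1/4 · 0 = 0, 1/4 · 0.035714 = 0.0089286, 1/4 · 0.0045455 = 0.0011364; these sum to 0.019986.
By Bayes' rule, P(bowl C | data) = (0.0089286) / (0.019986) = 0.44675.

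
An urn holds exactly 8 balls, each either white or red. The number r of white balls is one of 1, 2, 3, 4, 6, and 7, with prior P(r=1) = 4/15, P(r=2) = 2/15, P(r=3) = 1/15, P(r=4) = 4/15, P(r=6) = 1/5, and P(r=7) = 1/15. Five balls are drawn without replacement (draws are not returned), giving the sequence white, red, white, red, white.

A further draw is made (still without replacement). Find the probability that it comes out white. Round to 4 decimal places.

For each hypothesis, P(data | H) works out to: P(data | r = 1) = (1/8)(7/7)(0/6) = 0; P(data | r = 2) = (2/8)(6/7)(1/6)(5/5)(0/4) = 0; P(data | r = 3) = (3/8)(5/7)(2/6)(4/5)(1/4) = 0.017857; P(data | r = 4) = (4/8)(4/7)(3/6)(3/5)(2/4) = 0.042857; P(data | r = 6) = (6/8)(2/7)(5/6)(1/5)(4/4) = 0.035714; P(data | r = 7) = (7/8)(1/7)(6/6)(0/5) = 0.
The prior-weighted likelihoods are 4/15 · 0 = 0, 2/15 · 0 = 0, 1/15 · 0.017857 = 0.0011905, 4/15 · 0.042857 = 0.011429, 1/5 · 0.035714 = 0.0071429, 1/15 · 0 = 0; these sum to 0.019762.
Normalising, the posterior is P(r = 1 | data) = 0, P(r = 2 | data) = 0, P(r = 3 | data) = 0.060241, P(r = 4 | data) = 0.57831, P(r = 6 | data) = 0.36145, P(r = 7 | data) = 0.
Averaging over the posterior, P(white next | data) = (0)(0.060241) + (1/3)(0.57831) + (1)(0.36145) = 0.55422.

0.5542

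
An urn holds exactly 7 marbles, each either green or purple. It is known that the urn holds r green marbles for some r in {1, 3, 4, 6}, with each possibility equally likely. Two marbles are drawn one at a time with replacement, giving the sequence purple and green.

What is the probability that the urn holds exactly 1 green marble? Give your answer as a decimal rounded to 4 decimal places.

0.1667

For each hypothesis, P(data | H) works out to: P(data | r = 1) = (6/7)(1/7) = 6/49; P(data | r = 3) = (4/7)(3/7) = 12/49; P(data | r = 4) = (3/7)(4/7) = 12/49; P(data | r = 6) = (1/7)(6/7) = 6/49.
Multiplying each by its prior: 1/4 · 6/49 = 3/98, 1/4 · 12/49 = 3/49, 1/4 · 12/49 = 3/49, 1/4 · 6/49 = 3/98; summing to 9/49.
By Bayes' rule, P(r = 1 | data) = (3/98) / (9/49) = 1/6.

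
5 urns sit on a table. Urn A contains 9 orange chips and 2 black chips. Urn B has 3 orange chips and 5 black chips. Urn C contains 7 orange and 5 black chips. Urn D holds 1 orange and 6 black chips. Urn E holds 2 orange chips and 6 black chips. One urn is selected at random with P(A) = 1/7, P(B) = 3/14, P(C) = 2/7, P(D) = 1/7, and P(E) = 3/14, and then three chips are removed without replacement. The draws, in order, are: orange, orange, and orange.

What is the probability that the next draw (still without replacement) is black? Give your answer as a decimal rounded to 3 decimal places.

Compute the likelihood of the observed sequence for each case: P(data | urn A) = (9/11)(8/10)(7/9) = 0.50909; P(data | urn B) = (3/8)(2/7)(1/6) = 0.017857; P(data | urn C) = (7/12)(6/11)(5/10) = 0.15909; P(data | urn D) = (1/7)(0/6) = 0; P(data | urn E) = (2/8)(1/7)(0/6) = 0.
Weighting by the prior gives 1/7 · 0.50909 = 0.072727, 3/14 · 0.017857 = 0.0038265, 2/7 · 0.15909 = 0.045455, 1/7 · 0 = 0, 3/14 · 0 = 0; summing to 0.12201.
The posterior is then P(urn A | data) = 0.59608, P(urn B | data) = 0.031363, P(urn C | data) = 0.37255, P(urn D | data) = 0, P(urn E | data) = 0.
So P(black next | data) = Σ P(black next | H) P(H | data) = (1/4)(0.59608) + (1)(0.031363) + (5/9)(0.37255) = 0.38736.

0.387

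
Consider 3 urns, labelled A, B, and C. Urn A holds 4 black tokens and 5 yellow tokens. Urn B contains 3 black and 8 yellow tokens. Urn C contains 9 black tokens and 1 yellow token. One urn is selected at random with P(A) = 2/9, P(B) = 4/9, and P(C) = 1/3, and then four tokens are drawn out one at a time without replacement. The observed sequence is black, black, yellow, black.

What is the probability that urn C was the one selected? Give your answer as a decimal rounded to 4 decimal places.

Compute the likelihood of the observed sequence for each case: P(data | urn A) = (4/9)(3/8)(5/7)(2/6) = 0.039683; P(data | urn B) = (3/11)(2/10)(8/9)(1/8) = 0.0060606; P(data | urn C) = (9/10)(8/9)(1/8)(7/7) = 0.1.
The prior-weighted likelihoods are 2/9 · 0.039683 = 0.0088183, 4/9 · 0.0060606 = 0.0026936, 1/3 · 0.1 = 0.033333; these sum to 0.044845.
Therefore the posterior P(urn C | data) = (0.033333) / (0.044845) = 0.7433.

0.7433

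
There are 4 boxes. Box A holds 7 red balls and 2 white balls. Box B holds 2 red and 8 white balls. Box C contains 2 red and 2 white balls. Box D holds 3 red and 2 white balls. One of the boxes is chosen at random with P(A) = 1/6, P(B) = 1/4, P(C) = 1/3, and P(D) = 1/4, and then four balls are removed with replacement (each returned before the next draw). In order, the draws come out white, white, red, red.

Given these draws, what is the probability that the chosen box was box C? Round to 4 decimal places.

0.4469

Under each hypothesis, the probability of the observed sequence is: P(data | box A) = (2/9)(2/9)(7/9)(7/9) = 0.029873; P(data | box B) = (8/10)(8/10)(2/10)(2/10) = 0.0256; P(data | box C) = (2/4)(2/4)(2/4)(2/4) = 0.0625; P(data | box D) = (2/5)(2/5)(3/5)(3/5) = 0.0576.
Weighting by the prior gives 1/6 · 0.029873 = 0.0049789, 1/4 · 0.0256 = 0.0064, 1/3 · 0.0625 = 0.020833, 1/4 · 0.0576 = 0.0144; these sum to 0.046612.
Hence P(box C | data) = (0.020833) / (0.046612) = 0.44695.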